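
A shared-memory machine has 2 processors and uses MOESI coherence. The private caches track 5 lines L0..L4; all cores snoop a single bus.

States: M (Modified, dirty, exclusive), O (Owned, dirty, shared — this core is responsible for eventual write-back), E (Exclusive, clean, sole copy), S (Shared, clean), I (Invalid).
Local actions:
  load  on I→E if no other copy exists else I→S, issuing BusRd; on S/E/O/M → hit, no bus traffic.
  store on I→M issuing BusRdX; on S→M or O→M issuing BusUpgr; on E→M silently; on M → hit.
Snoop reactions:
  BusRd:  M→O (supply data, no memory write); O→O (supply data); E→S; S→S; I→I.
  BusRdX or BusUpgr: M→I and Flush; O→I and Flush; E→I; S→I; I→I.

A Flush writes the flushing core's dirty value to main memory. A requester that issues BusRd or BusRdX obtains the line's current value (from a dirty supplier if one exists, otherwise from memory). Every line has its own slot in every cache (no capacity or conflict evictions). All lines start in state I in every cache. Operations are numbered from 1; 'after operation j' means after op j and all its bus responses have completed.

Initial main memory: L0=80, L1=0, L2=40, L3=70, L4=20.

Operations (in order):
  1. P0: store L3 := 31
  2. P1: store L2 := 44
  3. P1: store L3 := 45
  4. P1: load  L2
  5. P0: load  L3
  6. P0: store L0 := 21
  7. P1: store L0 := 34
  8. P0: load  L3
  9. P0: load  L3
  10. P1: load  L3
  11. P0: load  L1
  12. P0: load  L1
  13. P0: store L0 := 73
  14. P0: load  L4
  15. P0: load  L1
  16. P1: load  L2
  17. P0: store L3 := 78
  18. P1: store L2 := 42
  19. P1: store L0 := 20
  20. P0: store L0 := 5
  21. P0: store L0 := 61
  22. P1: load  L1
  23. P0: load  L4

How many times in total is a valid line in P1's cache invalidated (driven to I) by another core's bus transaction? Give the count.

  op1 P0: store L3 := 31 → M/I on L3; bus BusRdX; mem=70
  op2 P1: store L2 := 44 → I/M on L2; bus BusRdX; mem=40
  op3 P1: store L3 := 45 → I/M on L3; bus BusRdX Flush; mem=31
  op4 P1: load  L2 → I/M on L2; bus (none); mem=40
  op5 P0: load  L3 → S/O on L3; bus BusRd; mem=31
  op6 P0: store L0 := 21 → M/I on L0; bus BusRdX; mem=80
  op7 P1: store L0 := 34 → I/M on L0; bus BusRdX Flush; mem=21
  op8 P0: load  L3 → S/O on L3; bus (none); mem=31
  op9 P0: load  L3 → S/O on L3; bus (none); mem=31
  op10 P1: load  L3 → S/O on L3; bus (none); mem=31
  op11 P0: load  L1 → E/I on L1; bus BusRd; mem=0
  op12 P0: load  L1 → E/I on L1; bus (none); mem=0
  op13 P0: store L0 := 73 → M/I on L0; bus BusRdX Flush; mem=34
  op14 P0: load  L4 → E/I on L4; bus BusRd; mem=20
  op15 P0: load  L1 → E/I on L1; bus (none); mem=0
  op16 P1: load  L2 → I/M on L2; bus (none); mem=40
  op17 P0: store L3 := 78 → M/I on L3; bus BusUpgr Flush; mem=45
  op18 P1: store L2 := 42 → I/M on L2; bus (none); mem=40
  op19 P1: store L0 := 20 → I/M on L0; bus BusRdX Flush; mem=73
  op20 P0: store L0 := 5 → M/I on L0; bus BusRdX Flush; mem=20
  op21 P0: store L0 := 61 → M/I on L0; bus (none); mem=20
  op22 P1: load  L1 → S/S on L1; bus BusRd; mem=0
  op23 P0: load  L4 → E/I on L4; bus (none); mem=20

invalidations = 3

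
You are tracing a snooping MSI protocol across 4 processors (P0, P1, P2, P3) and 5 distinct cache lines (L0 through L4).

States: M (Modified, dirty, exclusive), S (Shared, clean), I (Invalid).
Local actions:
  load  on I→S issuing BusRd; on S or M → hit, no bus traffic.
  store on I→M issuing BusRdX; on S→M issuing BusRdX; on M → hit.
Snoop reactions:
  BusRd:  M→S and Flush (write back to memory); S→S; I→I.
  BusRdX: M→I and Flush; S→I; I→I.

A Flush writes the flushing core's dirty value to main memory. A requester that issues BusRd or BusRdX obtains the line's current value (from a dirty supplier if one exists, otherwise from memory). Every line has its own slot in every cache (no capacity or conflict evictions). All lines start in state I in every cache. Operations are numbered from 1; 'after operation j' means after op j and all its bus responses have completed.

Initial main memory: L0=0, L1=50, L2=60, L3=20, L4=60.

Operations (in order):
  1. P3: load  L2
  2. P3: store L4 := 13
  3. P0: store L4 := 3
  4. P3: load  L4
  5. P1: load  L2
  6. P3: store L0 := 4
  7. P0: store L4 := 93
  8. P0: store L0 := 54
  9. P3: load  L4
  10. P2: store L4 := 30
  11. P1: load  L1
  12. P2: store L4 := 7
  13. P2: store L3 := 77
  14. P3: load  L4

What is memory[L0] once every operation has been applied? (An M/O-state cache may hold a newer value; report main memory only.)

step 1: P3: load  L2  ⟶  IIIS  (L2)  txn=BusRd  M[L2]=60
step 2: P3: store L4 := 13  ⟶  IIIM  (L4)  txn=BusRdX  M[L4]=60
step 3: P0: store L4 := 3  ⟶  MIII  (L4)  txn=BusRdX+Flush  M[L4]=13
step 4: P3: load  L4  ⟶  SIIS  (L4)  txn=BusRd+Flush  M[L4]=3
step 5: P1: load  L2  ⟶  ISIS  (L2)  txn=BusRd  M[L2]=60
step 6: P3: store L0 := 4  ⟶  IIIM  (L0)  txn=BusRdX  M[L0]=0
step 7: P0: store L4 := 93  ⟶  MIII  (L4)  txn=BusRdX  M[L4]=3
step 8: P0: store L0 := 54  ⟶  MIII  (L0)  txn=BusRdX+Flush  M[L0]=4
step 9: P3: load  L4  ⟶  SIIS  (L4)  txn=BusRd+Flush  M[L4]=93
step 10: P2: store L4 := 30  ⟶  IIMI  (L4)  txn=BusRdX  M[L4]=93
step 11: P1: load  L1  ⟶  ISII  (L1)  txn=BusRd  M[L1]=50
step 12: P2: store L4 := 7  ⟶  IIMI  (L4)  txn=∅  M[L4]=93
step 13: P2: store L3 := 77  ⟶  IIMI  (L3)  txn=BusRdX  M[L3]=20
step 14: P3: load  L4  ⟶  IISS  (L4)  txn=BusRd+Flush  M[L4]=7

memory[L0] = 4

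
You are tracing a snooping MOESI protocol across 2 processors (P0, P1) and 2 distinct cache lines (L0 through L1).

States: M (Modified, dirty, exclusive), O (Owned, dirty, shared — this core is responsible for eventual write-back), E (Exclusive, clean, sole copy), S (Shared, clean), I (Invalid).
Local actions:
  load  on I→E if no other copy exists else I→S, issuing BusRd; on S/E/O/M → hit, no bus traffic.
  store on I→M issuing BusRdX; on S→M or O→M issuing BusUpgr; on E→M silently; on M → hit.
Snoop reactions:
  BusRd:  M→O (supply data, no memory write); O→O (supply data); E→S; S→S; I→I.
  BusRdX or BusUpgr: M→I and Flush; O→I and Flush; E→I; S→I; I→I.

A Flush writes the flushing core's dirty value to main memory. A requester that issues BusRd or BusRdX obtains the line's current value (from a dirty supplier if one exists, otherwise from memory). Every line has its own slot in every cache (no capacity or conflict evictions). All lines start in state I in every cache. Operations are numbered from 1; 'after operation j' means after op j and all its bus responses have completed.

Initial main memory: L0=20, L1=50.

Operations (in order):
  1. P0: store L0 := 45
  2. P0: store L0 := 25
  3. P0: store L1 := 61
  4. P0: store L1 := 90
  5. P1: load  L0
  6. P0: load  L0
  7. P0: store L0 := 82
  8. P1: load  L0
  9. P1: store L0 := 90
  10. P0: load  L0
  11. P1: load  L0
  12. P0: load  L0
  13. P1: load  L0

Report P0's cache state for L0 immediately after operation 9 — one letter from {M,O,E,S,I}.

state = I

  op1 P0: store L0 := 45 → M/I on L0; bus BusRdX; mem=20
  op2 P0: store L0 := 25 → M/I on L0; bus (none); mem=20
  op3 P0: store L1 := 61 → M/I on L1; bus BusRdX; mem=50
  op4 P0: store L1 := 90 → M/I on L1; bus (none); mem=50
  op5 P1: load  L0 → O/S on L0; bus BusRd; mem=20
  op6 P0: load  L0 → O/S on L0; bus (none); mem=20
  op7 P0: store L0 := 82 → M/I on L0; bus BusUpgr; mem=20
  op8 P1: load  L0 → O/S on L0; bus BusRd; mem=20
  op9 P1: store L0 := 90 → I/M on L0; bus BusUpgr Flush; mem=82
  op10 P0: load  L0 → S/O on L0; bus BusRd; mem=82
  op11 P1: load  L0 → S/O on L0; bus (none); mem=82
  op12 P0: load  L0 → S/O on L0; bus (none); mem=82
  op13 P1: load  L0 → S/O on L0; bus (none); mem=82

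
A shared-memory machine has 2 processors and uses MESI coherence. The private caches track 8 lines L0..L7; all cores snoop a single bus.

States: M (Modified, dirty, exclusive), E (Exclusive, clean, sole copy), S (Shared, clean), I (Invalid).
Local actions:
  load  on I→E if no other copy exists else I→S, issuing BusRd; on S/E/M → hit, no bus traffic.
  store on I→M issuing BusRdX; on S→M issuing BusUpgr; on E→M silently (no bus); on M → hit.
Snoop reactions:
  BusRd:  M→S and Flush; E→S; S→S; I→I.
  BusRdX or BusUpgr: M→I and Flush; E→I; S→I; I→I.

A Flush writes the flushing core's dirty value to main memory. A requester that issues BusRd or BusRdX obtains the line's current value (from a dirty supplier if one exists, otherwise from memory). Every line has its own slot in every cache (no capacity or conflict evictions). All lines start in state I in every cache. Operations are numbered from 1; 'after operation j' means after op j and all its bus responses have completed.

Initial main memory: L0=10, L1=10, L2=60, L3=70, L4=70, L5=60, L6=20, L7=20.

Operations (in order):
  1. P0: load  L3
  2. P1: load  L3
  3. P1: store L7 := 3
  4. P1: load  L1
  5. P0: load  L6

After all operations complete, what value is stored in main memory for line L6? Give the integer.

memory[L6] = 20

[1] P0: load  L3 | P0:E(70), P1:I | bus: BusRd
[2] P1: load  L3 | P0:S(70), P1:S(70) | bus: BusRd
[3] P1: store L7 := 3 | P0:I, P1:M(3) | bus: BusRdX
[4] P1: load  L1 | P0:I, P1:E(10) | bus: BusRd
[5] P0: load  L6 | P0:E(20), P1:I | bus: BusRd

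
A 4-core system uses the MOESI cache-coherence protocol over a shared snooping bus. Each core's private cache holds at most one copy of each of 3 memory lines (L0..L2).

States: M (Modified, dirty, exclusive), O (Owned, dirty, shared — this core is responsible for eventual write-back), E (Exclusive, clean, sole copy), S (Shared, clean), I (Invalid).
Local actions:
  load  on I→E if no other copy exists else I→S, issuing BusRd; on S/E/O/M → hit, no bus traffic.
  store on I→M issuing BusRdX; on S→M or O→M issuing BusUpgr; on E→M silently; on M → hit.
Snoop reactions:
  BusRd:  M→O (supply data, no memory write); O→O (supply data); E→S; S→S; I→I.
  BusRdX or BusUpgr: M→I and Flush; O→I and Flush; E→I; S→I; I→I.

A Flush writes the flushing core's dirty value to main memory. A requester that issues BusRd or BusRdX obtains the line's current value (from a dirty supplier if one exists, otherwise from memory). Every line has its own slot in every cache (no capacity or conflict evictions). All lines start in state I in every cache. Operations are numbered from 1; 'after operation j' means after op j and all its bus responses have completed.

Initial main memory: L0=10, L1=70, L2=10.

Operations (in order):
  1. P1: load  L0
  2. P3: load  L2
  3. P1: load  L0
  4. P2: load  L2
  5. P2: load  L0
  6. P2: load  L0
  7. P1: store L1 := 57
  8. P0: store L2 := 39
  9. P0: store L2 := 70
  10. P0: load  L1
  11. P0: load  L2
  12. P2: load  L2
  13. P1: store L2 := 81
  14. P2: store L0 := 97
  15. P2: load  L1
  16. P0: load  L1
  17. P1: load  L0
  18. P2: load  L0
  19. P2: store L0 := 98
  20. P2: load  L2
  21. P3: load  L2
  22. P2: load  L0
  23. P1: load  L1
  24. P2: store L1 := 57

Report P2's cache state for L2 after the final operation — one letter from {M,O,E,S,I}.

state = S

step 1: P1: load  L0  ⟶  IEII  (L0)  txn=BusRd  M[L0]=10
step 2: P3: load  L2  ⟶  IIIE  (L2)  txn=BusRd  M[L2]=10
step 3: P1: load  L0  ⟶  IEII  (L0)  txn=∅  M[L0]=10
step 4: P2: load  L2  ⟶  IISS  (L2)  txn=BusRd  M[L2]=10
step 5: P2: load  L0  ⟶  ISSI  (L0)  txn=BusRd  M[L0]=10
step 6: P2: load  L0  ⟶  ISSI  (L0)  txn=∅  M[L0]=10
step 7: P1: store L1 := 57  ⟶  IMII  (L1)  txn=BusRdX  M[L1]=70
step 8: P0: store L2 := 39  ⟶  MIII  (L2)  txn=BusRdX  M[L2]=10
step 9: P0: store L2 := 70  ⟶  MIII  (L2)  txn=∅  M[L2]=10
step 10: P0: load  L1  ⟶  SOII  (L1)  txn=BusRd  M[L1]=70
step 11: P0: load  L2  ⟶  MIII  (L2)  txn=∅  M[L2]=10
step 12: P2: load  L2  ⟶  OISI  (L2)  txn=BusRd  M[L2]=10
step 13: P1: store L2 := 81  ⟶  IMII  (L2)  txn=BusRdX+Flush  M[L2]=70
step 14: P2: store L0 := 97  ⟶  IIMI  (L0)  txn=BusUpgr  M[L0]=10
step 15: P2: load  L1  ⟶  SOSI  (L1)  txn=BusRd  M[L1]=70
step 16: P0: load  L1  ⟶  SOSI  (L1)  txn=∅  M[L1]=70
step 17: P1: load  L0  ⟶  ISOI  (L0)  txn=BusRd  M[L0]=10
step 18: P2: load  L0  ⟶  ISOI  (L0)  txn=∅  M[L0]=10
step 19: P2: store L0 := 98  ⟶  IIMI  (L0)  txn=BusUpgr  M[L0]=10
step 20: P2: load  L2  ⟶  IOSI  (L2)  txn=BusRd  M[L2]=70
step 21: P3: load  L2  ⟶  IOSS  (L2)  txn=BusRd  M[L2]=70
step 22: P2: load  L0  ⟶  IIMI  (L0)  txn=∅  M[L0]=10
step 23: P1: load  L1  ⟶  SOSI  (L1)  txn=∅  M[L1]=70
step 24: P2: store L1 := 57  ⟶  IIMI  (L1)  txn=BusUpgr+Flush  M[L1]=57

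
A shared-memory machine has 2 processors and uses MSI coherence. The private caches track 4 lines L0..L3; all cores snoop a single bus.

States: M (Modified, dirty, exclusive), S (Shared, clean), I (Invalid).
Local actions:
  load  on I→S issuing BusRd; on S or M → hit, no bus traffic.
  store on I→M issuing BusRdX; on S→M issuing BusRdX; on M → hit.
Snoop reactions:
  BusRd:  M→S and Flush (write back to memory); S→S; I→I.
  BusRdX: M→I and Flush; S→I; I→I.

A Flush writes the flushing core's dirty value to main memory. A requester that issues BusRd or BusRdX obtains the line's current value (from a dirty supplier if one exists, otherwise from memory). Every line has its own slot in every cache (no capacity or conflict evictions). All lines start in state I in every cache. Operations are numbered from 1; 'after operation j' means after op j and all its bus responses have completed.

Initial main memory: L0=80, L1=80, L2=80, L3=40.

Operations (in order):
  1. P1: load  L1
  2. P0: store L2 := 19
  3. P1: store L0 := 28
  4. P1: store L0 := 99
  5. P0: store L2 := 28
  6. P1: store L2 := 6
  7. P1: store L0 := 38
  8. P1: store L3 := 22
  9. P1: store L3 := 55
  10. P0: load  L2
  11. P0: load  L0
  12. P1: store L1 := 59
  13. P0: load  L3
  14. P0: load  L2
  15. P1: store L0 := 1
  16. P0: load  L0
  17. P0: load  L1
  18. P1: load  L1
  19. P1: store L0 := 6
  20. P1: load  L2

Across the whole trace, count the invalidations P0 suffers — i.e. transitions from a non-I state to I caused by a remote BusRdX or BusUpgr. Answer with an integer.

1. P1: load  L1  bus=[BusRd]  L1: P0=I P1=S  mem[L1]=80
2. P0: store L2 := 19  bus=[BusRdX]  L2: P0=M P1=I  mem[L2]=80
3. P1: store L0 := 28  bus=[BusRdX]  L0: P0=I P1=M  mem[L0]=80
4. P1: store L0 := 99  bus=[-]  L0: P0=I P1=M  mem[L0]=80
5. P0: store L2 := 28  bus=[-]  L2: P0=M P1=I  mem[L2]=80
6. P1: store L2 := 6  bus=[BusRdX,Flush]  L2: P0=I P1=M  mem[L2]=28
7. P1: store L0 := 38  bus=[-]  L0: P0=I P1=M  mem[L0]=80
8. P1: store L3 := 22  bus=[BusRdX]  L3: P0=I P1=M  mem[L3]=40
9. P1: store L3 := 55  bus=[-]  L3: P0=I P1=M  mem[L3]=40
10. P0: load  L2  bus=[BusRd,Flush]  L2: P0=S P1=S  mem[L2]=6
11. P0: load  L0  bus=[BusRd,Flush]  L0: P0=S P1=S  mem[L0]=38
12. P1: store L1 := 59  bus=[BusRdX]  L1: P0=I P1=M  mem[L1]=80
13. P0: load  L3  bus=[BusRd,Flush]  L3: P0=S P1=S  mem[L3]=55
14. P0: load  L2  bus=[-]  L2: P0=S P1=S  mem[L2]=6
15. P1: store L0 := 1  bus=[BusRdX]  L0: P0=I P1=M  mem[L0]=38
16. P0: load  L0  bus=[BusRd,Flush]  L0: P0=S P1=S  mem[L0]=1
17. P0: load  L1  bus=[BusRd,Flush]  L1: P0=S P1=S  mem[L1]=59
18. P1: load  L1  bus=[-]  L1: P0=S P1=S  mem[L1]=59
19. P1: store L0 := 6  bus=[BusRdX]  L0: P0=I P1=M  mem[L0]=1
20. P1: load  L2  bus=[-]  L2: P0=S P1=S  mem[L2]=6

invalidations = 3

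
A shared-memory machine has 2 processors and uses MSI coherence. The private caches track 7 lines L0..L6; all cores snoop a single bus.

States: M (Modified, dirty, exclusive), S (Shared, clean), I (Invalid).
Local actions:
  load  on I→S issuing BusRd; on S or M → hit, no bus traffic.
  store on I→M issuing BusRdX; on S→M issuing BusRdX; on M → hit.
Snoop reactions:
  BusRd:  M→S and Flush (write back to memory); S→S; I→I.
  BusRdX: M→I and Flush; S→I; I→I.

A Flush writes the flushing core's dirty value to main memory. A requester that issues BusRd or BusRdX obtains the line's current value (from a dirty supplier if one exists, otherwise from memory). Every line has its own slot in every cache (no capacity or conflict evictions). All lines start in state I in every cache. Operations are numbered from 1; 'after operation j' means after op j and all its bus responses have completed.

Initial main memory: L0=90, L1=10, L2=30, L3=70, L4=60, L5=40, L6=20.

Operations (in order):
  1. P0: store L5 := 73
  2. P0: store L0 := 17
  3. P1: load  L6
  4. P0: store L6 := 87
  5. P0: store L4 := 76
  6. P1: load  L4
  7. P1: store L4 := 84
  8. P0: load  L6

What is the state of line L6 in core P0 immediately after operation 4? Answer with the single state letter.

state = M

step 1: P0: store L5 := 73  ⟶  MI  (L5)  txn=BusRdX  M[L5]=40
step 2: P0: store L0 := 17  ⟶  MI  (L0)  txn=BusRdX  M[L0]=90
step 3: P1: load  L6  ⟶  IS  (L6)  txn=BusRd  M[L6]=20
step 4: P0: store L6 := 87  ⟶  MI  (L6)  txn=BusRdX  M[L6]=20
step 5: P0: store L4 := 76  ⟶  MI  (L4)  txn=BusRdX  M[L4]=60
step 6: P1: load  L4  ⟶  SS  (L4)  txn=BusRd+Flush  M[L4]=76
step 7: P1: store L4 := 84  ⟶  IM  (L4)  txn=BusRdX  M[L4]=76
step 8: P0: load  L6  ⟶  MI  (L6)  txn=∅  M[L6]=20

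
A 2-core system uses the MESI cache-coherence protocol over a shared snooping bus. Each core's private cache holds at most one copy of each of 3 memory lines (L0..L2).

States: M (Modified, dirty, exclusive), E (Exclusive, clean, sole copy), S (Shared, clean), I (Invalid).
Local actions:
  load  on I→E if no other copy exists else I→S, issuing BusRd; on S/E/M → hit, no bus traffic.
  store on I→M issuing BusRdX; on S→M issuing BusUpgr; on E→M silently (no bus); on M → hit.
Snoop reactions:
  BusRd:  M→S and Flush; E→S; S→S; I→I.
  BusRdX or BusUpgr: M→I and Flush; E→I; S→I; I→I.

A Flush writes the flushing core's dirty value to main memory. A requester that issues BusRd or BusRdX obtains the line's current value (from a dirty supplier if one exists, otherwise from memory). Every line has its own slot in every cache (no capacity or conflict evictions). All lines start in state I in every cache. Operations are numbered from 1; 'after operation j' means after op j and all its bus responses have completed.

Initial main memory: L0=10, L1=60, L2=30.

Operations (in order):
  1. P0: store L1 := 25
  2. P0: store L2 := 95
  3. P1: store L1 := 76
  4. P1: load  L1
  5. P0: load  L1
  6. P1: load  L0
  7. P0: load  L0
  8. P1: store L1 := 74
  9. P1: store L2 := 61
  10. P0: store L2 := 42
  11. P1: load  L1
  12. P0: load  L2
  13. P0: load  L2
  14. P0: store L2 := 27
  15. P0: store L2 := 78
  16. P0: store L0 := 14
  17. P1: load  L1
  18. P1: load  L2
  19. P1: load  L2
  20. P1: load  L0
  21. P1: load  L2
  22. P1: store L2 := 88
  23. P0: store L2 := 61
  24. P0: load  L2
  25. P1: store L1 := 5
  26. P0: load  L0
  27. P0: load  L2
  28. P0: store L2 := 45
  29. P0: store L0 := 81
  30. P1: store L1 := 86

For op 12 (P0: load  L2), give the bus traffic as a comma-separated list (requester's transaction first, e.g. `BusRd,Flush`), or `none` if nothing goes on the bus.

bus = none

1. P0: store L1 := 25  bus=[BusRdX]  L1: P0=M P1=I  mem[L1]=60
2. P0: store L2 := 95  bus=[BusRdX]  L2: P0=M P1=I  mem[L2]=30
3. P1: store L1 := 76  bus=[BusRdX,Flush]  L1: P0=I P1=M  mem[L1]=25
4. P1: load  L1  bus=[-]  L1: P0=I P1=M  mem[L1]=25
5. P0: load  L1  bus=[BusRd,Flush]  L1: P0=S P1=S  mem[L1]=76
6. P1: load  L0  bus=[BusRd]  L0: P0=I P1=E  mem[L0]=10
7. P0: load  L0  bus=[BusRd]  L0: P0=S P1=S  mem[L0]=10
8. P1: store L1 := 74  bus=[BusUpgr]  L1: P0=I P1=M  mem[L1]=76
9. P1: store L2 := 61  bus=[BusRdX,Flush]  L2: P0=I P1=M  mem[L2]=95
10. P0: store L2 := 42  bus=[BusRdX,Flush]  L2: P0=M P1=I  mem[L2]=61
11. P1: load  L1  bus=[-]  L1: P0=I P1=M  mem[L1]=76
12. P0: load  L2  bus=[-]  L2: P0=M P1=I  mem[L2]=61
13. P0: load  L2  bus=[-]  L2: P0=M P1=I  mem[L2]=61
14. P0: store L2 := 27  bus=[-]  L2: P0=M P1=I  mem[L2]=61
15. P0: store L2 := 78  bus=[-]  L2: P0=M P1=I  mem[L2]=61
16. P0: store L0 := 14  bus=[BusUpgr]  L0: P0=M P1=I  mem[L0]=10
17. P1: load  L1  bus=[-]  L1: P0=I P1=M  mem[L1]=76
18. P1: load  L2  bus=[BusRd,Flush]  L2: P0=S P1=S  mem[L2]=78
19. P1: load  L2  bus=[-]  L2: P0=S P1=S  mem[L2]=78
20. P1: load  L0  bus=[BusRd,Flush]  L0: P0=S P1=S  mem[L0]=14
21. P1: load  L2  bus=[-]  L2: P0=S P1=S  mem[L2]=78
22. P1: store L2 := 88  bus=[BusUpgr]  L2: P0=I P1=M  mem[L2]=78
23. P0: store L2 := 61  bus=[BusRdX,Flush]  L2: P0=M P1=I  mem[L2]=88
24. P0: load  L2  bus=[-]  L2: P0=M P1=I  mem[L2]=88
25. P1: store L1 := 5  bus=[-]  L1: P0=I P1=M  mem[L1]=76
26. P0: load  L0  bus=[-]  L0: P0=S P1=S  mem[L0]=14
27. P0: load  L2  bus=[-]  L2: P0=M P1=I  mem[L2]=88
28. P0: store L2 := 45  bus=[-]  L2: P0=M P1=I  mem[L2]=88
29. P0: store L0 := 81  bus=[BusUpgr]  L0: P0=M P1=I  mem[L0]=14
30. P1: store L1 := 86  bus=[-]  L1: P0=I P1=M  mem[L1]=76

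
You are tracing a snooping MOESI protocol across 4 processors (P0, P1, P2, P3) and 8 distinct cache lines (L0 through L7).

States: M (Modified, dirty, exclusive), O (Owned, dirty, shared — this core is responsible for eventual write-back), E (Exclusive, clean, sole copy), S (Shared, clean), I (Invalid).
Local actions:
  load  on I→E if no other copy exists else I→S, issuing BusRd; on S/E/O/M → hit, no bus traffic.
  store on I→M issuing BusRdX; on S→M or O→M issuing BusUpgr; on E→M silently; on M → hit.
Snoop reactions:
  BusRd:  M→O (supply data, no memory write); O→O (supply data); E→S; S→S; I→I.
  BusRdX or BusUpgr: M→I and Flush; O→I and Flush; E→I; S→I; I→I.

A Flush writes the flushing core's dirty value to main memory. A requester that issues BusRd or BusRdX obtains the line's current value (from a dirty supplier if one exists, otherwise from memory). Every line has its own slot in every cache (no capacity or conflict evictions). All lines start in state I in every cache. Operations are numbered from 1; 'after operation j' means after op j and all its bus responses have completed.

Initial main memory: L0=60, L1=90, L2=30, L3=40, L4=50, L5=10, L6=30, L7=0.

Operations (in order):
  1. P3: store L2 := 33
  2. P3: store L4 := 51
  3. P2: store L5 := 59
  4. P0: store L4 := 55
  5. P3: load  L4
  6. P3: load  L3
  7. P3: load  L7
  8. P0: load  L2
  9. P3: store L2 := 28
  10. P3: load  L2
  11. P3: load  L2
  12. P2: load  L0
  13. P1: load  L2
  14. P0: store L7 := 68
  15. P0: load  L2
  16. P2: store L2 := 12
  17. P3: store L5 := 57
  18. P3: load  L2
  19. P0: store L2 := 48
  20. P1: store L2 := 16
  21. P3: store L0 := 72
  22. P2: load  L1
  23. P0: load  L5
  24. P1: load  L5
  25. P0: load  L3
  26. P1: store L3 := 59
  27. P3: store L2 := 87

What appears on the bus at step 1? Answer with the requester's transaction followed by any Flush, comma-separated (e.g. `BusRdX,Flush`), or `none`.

  op1 P3: store L2 := 33 → I/I/I/M on L2; bus BusRdX; mem=30
  op2 P3: store L4 := 51 → I/I/I/M on L4; bus BusRdX; mem=50
  op3 P2: store L5 := 59 → I/I/M/I on L5; bus BusRdX; mem=10
  op4 P0: store L4 := 55 → M/I/I/I on L4; bus BusRdX Flush; mem=51
  op5 P3: load  L4 → O/I/I/S on L4; bus BusRd; mem=51
  op6 P3: load  L3 → I/I/I/E on L3; bus BusRd; mem=40
  op7 P3: load  L7 → I/I/I/E on L7; bus BusRd; mem=0
  op8 P0: load  L2 → S/I/I/O on L2; bus BusRd; mem=30
  op9 P3: store L2 := 28 → I/I/I/M on L2; bus BusUpgr; mem=30
  op10 P3: load  L2 → I/I/I/M on L2; bus (none); mem=30
  op11 P3: load  L2 → I/I/I/M on L2; bus (none); mem=30
  op12 P2: load  L0 → I/I/E/I on L0; bus BusRd; mem=60
  op13 P1: load  L2 → I/S/I/O on L2; bus BusRd; mem=30
  op14 P0: store L7 := 68 → M/I/I/I on L7; bus BusRdX; mem=0
  op15 P0: load  L2 → S/S/I/O on L2; bus BusRd; mem=30
  op16 P2: store L2 := 12 → I/I/M/I on L2; bus BusRdX Flush; mem=28
  op17 P3: store L5 := 57 → I/I/I/M on L5; bus BusRdX Flush; mem=59
  op18 P3: load  L2 → I/I/O/S on L2; bus BusRd; mem=28
  op19 P0: store L2 := 48 → M/I/I/I on L2; bus BusRdX Flush; mem=12
  op20 P1: store L2 := 16 → I/M/I/I on L2; bus BusRdX Flush; mem=48
  op21 P3: store L0 := 72 → I/I/I/M on L0; bus BusRdX; mem=60
  op22 P2: load  L1 → I/I/E/I on L1; bus BusRd; mem=90
  op23 P0: load  L5 → S/I/I/O on L5; bus BusRd; mem=59
  op24 P1: load  L5 → S/S/I/O on L5; bus BusRd; mem=59
  op25 P0: load  L3 → S/I/I/S on L3; bus BusRd; mem=40
  op26 P1: store L3 := 59 → I/M/I/I on L3; bus BusRdX; mem=40
  op27 P3: store L2 := 87 → I/I/I/M on L2; bus BusRdX Flush; mem=16

bus = BusRdX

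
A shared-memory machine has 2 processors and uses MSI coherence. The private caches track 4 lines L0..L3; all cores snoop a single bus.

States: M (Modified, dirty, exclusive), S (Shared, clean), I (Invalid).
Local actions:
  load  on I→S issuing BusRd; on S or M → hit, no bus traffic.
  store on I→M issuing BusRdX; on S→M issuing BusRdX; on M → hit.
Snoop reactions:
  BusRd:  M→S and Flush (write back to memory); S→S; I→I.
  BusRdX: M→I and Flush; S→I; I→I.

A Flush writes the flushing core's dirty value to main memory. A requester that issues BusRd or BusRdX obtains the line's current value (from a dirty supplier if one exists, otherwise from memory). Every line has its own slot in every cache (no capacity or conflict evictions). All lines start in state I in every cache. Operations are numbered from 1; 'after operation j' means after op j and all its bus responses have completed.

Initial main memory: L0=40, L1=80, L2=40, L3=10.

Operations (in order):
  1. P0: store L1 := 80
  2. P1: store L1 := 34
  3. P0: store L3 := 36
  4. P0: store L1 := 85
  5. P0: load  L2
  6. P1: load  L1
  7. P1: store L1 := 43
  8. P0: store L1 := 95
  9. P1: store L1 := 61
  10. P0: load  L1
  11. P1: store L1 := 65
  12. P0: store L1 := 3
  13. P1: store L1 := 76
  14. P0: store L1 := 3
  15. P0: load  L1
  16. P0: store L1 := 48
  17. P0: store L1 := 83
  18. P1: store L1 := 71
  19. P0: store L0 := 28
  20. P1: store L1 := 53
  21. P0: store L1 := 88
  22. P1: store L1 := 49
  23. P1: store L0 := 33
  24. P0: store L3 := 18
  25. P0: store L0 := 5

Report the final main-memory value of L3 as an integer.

[1] P0: store L1 := 80 | P0:M(80), P1:I | bus: BusRdX
[2] P1: store L1 := 34 | P0:I, P1:M(34) | bus: BusRdX,Flush
[3] P0: store L3 := 36 | P0:M(36), P1:I | bus: BusRdX
[4] P0: store L1 := 85 | P0:M(85), P1:I | bus: BusRdX,Flush
[5] P0: load  L2 | P0:S(40), P1:I | bus: BusRd
[6] P1: load  L1 | P0:S(85), P1:S(85) | bus: BusRd,Flush
[7] P1: store L1 := 43 | P0:I, P1:M(43) | bus: BusRdX
[8] P0: store L1 := 95 | P0:M(95), P1:I | bus: BusRdX,Flush
[9] P1: store L1 := 61 | P0:I, P1:M(61) | bus: BusRdX,Flush
[10] P0: load  L1 | P0:S(61), P1:S(61) | bus: BusRd,Flush
[11] P1: store L1 := 65 | P0:I, P1:M(65) | bus: BusRdX
[12] P0: store L1 := 3 | P0:M(3), P1:I | bus: BusRdX,Flush
[13] P1: store L1 := 76 | P0:I, P1:M(76) | bus: BusRdX,Flush
[14] P0: store L1 := 3 | P0:M(3), P1:I | bus: BusRdX,Flush
[15] P0: load  L1 | P0:M(3), P1:I | bus: none
[16] P0: store L1 := 48 | P0:M(48), P1:I | bus: none
[17] P0: store L1 := 83 | P0:M(83), P1:I | bus: none
[18] P1: store L1 := 71 | P0:I, P1:M(71) | bus: BusRdX,Flush
[19] P0: store L0 := 28 | P0:M(28), P1:I | bus: BusRdX
[20] P1: store L1 := 53 | P0:I, P1:M(53) | bus: none
[21] P0: store L1 := 88 | P0:M(88), P1:I | bus: BusRdX,Flush
[22] P1: store L1 := 49 | P0:I, P1:M(49) | bus: BusRdX,Flush
[23] P1: store L0 := 33 | P0:I, P1:M(33) | bus: BusRdX,Flush
[24] P0: store L3 := 18 | P0:M(18), P1:I | bus: none
[25] P0: store L0 := 5 | P0:M(5), P1:I | bus: BusRdX,Flush

memory[L3] = 10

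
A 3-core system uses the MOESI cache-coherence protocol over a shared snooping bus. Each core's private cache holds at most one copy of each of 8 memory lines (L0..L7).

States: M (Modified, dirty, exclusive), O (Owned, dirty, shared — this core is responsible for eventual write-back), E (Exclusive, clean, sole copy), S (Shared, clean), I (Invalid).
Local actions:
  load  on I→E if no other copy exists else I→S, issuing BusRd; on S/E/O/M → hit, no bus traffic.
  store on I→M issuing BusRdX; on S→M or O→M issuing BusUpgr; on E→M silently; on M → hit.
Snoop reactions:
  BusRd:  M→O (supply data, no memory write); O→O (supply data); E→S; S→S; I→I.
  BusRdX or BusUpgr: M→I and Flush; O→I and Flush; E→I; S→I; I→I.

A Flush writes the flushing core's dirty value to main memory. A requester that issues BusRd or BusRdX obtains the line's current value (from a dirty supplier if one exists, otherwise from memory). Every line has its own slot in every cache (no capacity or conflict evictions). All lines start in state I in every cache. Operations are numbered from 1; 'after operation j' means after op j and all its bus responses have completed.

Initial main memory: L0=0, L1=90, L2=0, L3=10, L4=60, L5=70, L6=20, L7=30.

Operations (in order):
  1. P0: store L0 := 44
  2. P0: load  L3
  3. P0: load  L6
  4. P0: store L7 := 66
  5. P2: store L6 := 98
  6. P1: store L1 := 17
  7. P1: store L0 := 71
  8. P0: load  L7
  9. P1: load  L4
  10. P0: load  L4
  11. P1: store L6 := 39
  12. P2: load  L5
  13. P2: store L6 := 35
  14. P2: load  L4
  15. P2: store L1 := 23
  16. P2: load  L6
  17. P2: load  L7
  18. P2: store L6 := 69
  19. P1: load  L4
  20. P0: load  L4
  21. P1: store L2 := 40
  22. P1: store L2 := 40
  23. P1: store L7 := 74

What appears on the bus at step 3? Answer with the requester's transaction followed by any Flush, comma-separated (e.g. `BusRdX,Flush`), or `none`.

step 1: P0: store L0 := 44  ⟶  MII  (L0)  txn=BusRdX  M[L0]=0
step 2: P0: load  L3  ⟶  EII  (L3)  txn=BusRd  M[L3]=10
step 3: P0: load  L6  ⟶  EII  (L6)  txn=BusRd  M[L6]=20
step 4: P0: store L7 := 66  ⟶  MII  (L7)  txn=BusRdX  M[L7]=30
step 5: P2: store L6 := 98  ⟶  IIM  (L6)  txn=BusRdX  M[L6]=20
step 6: P1: store L1 := 17  ⟶  IMI  (L1)  txn=BusRdX  M[L1]=90
step 7: P1: store L0 := 71  ⟶  IMI  (L0)  txn=BusRdX+Flush  M[L0]=44
step 8: P0: load  L7  ⟶  MII  (L7)  txn=∅  M[L7]=30
step 9: P1: load  L4  ⟶  IEI  (L4)  txn=BusRd  M[L4]=60
step 10: P0: load  L4  ⟶  SSI  (L4)  txn=BusRd  M[L4]=60
step 11: P1: store L6 := 39  ⟶  IMI  (L6)  txn=BusRdX+Flush  M[L6]=98
step 12: P2: load  L5  ⟶  IIE  (L5)  txn=BusRd  M[L5]=70
step 13: P2: store L6 := 35  ⟶  IIM  (L6)  txn=BusRdX+Flush  M[L6]=39
step 14: P2: load  L4  ⟶  SSS  (L4)  txn=BusRd  M[L4]=60
step 15: P2: store L1 := 23  ⟶  IIM  (L1)  txn=BusRdX+Flush  M[L1]=17
step 16: P2: load  L6  ⟶  IIM  (L6)  txn=∅  M[L6]=39
step 17: P2: load  L7  ⟶  OIS  (L7)  txn=BusRd  M[L7]=30
step 18: P2: store L6 := 69  ⟶  IIM  (L6)  txn=∅  M[L6]=39
step 19: P1: load  L4  ⟶  SSS  (L4)  txn=∅  M[L4]=60
step 20: P0: load  L4  ⟶  SSS  (L4)  txn=∅  M[L4]=60
step 21: P1: store L2 := 40  ⟶  IMI  (L2)  txn=BusRdX  M[L2]=0
step 22: P1: store L2 := 40  ⟶  IMI  (L2)  txn=∅  M[L2]=0
step 23: P1: store L7 := 74  ⟶  IMI  (L7)  txn=BusRdX+Flush  M[L7]=66

bus = BusRd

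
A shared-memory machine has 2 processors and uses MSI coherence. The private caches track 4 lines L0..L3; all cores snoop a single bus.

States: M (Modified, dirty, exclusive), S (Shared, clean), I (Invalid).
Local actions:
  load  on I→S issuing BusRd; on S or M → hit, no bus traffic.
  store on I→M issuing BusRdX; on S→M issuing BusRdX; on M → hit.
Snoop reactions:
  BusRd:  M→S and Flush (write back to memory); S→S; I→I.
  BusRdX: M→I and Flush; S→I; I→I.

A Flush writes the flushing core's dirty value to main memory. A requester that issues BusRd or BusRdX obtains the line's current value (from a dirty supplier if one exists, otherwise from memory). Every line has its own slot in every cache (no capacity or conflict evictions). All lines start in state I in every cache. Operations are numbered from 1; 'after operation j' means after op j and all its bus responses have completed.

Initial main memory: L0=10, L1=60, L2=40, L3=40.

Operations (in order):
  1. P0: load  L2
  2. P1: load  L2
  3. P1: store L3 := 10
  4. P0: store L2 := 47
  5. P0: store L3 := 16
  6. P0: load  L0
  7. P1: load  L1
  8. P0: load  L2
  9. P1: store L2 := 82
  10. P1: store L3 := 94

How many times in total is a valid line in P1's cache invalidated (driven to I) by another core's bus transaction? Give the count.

invalidations = 2

[1] P0: load  L2 | P0:S(40), P1:I | bus: BusRd
[2] P1: load  L2 | P0:S(40), P1:S(40) | bus: BusRd
[3] P1: store L3 := 10 | P0:I, P1:M(10) | bus: BusRdX
[4] P0: store L2 := 47 | P0:M(47), P1:I | bus: BusRdX
[5] P0: store L3 := 16 | P0:M(16), P1:I | bus: BusRdX,Flush
[6] P0: load  L0 | P0:S(10), P1:I | bus: BusRd
[7] P1: load  L1 | P0:I, P1:S(60) | bus: BusRd
[8] P0: load  L2 | P0:M(47), P1:I | bus: none
[9] P1: store L2 := 82 | P0:I, P1:M(82) | bus: BusRdX,Flush
[10] P1: store L3 := 94 | P0:I, P1:M(94) | bus: BusRdX,Flush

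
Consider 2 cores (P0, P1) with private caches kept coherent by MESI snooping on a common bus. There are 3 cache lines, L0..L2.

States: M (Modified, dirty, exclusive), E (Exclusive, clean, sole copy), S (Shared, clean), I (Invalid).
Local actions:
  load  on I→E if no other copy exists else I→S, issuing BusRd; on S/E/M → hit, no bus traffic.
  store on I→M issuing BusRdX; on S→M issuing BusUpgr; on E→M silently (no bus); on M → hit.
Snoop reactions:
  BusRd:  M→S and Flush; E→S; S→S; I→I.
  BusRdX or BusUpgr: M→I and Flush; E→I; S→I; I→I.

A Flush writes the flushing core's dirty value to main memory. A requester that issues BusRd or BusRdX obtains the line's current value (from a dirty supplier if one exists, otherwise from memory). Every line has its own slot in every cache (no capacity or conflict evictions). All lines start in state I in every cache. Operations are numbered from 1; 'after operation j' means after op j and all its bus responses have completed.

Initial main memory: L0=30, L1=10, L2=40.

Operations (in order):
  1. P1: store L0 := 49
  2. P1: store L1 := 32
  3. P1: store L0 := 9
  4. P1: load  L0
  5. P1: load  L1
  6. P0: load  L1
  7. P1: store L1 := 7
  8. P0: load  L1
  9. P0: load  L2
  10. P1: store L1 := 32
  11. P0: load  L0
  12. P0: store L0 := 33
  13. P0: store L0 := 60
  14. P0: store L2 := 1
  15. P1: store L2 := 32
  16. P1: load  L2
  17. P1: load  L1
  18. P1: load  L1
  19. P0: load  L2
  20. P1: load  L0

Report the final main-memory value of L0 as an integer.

1. P1: store L0 := 49  bus=[BusRdX]  L0: P0=I P1=M  mem[L0]=30
2. P1: store L1 := 32  bus=[BusRdX]  L1: P0=I P1=M  mem[L1]=10
3. P1: store L0 := 9  bus=[-]  L0: P0=I P1=M  mem[L0]=30
4. P1: load  L0  bus=[-]  L0: P0=I P1=M  mem[L0]=30
5. P1: load  L1  bus=[-]  L1: P0=I P1=M  mem[L1]=10
6. P0: load  L1  bus=[BusRd,Flush]  L1: P0=S P1=S  mem[L1]=32
7. P1: store L1 := 7  bus=[BusUpgr]  L1: P0=I P1=M  mem[L1]=32
8. P0: load  L1  bus=[BusRd,Flush]  L1: P0=S P1=S  mem[L1]=7
9. P0: load  L2  bus=[BusRd]  L2: P0=E P1=I  mem[L2]=40
10. P1: store L1 := 32  bus=[BusUpgr]  L1: P0=I P1=M  mem[L1]=7
11. P0: load  L0  bus=[BusRd,Flush]  L0: P0=S P1=S  mem[L0]=9
12. P0: store L0 := 33  bus=[BusUpgr]  L0: P0=M P1=I  mem[L0]=9
13. P0: store L0 := 60  bus=[-]  L0: P0=M P1=I  mem[L0]=9
14. P0: store L2 := 1  bus=[-]  L2: P0=M P1=I  mem[L2]=40
15. P1: store L2 := 32  bus=[BusRdX,Flush]  L2: P0=I P1=M  mem[L2]=1
16. P1: load  L2  bus=[-]  L2: P0=I P1=M  mem[L2]=1
17. P1: load  L1  bus=[-]  L1: P0=I P1=M  mem[L1]=7
18. P1: load  L1  bus=[-]  L1: P0=I P1=M  mem[L1]=7
19. P0: load  L2  bus=[BusRd,Flush]  L2: P0=S P1=S  mem[L2]=32
20. P1: load  L0  bus=[BusRd,Flush]  L0: P0=S P1=S  mem[L0]=60

memory[L0] = 60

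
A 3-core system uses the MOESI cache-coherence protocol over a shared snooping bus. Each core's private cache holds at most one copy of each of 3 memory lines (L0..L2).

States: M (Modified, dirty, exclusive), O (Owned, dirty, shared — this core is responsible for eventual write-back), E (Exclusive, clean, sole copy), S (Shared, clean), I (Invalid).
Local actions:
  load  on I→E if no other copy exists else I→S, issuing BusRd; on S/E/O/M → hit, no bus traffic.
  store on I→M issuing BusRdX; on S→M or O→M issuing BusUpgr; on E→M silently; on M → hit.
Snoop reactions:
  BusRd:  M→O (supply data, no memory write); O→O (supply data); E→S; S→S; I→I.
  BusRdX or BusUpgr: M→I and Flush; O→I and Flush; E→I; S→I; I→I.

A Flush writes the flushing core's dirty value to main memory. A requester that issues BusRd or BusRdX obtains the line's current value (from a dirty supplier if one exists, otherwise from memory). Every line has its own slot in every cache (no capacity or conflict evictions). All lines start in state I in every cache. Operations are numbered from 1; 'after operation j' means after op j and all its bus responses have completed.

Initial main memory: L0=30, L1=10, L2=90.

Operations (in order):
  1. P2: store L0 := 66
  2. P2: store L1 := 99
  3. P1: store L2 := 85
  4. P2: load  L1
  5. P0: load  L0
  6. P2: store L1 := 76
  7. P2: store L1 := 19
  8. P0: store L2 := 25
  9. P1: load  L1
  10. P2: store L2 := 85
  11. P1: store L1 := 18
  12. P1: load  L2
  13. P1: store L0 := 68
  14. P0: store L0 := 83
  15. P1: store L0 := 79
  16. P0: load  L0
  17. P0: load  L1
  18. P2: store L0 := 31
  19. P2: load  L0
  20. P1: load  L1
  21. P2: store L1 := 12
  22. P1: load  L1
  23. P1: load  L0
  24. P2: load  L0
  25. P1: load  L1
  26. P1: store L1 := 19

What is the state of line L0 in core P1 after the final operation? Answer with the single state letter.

[1] P2: store L0 := 66 | P0:I, P1:I, P2:M(66) | bus: BusRdX
[2] P2: store L1 := 99 | P0:I, P1:I, P2:M(99) | bus: BusRdX
[3] P1: store L2 := 85 | P0:I, P1:M(85), P2:I | bus: BusRdX
[4] P2: load  L1 | P0:I, P1:I, P2:M(99) | bus: none
[5] P0: load  L0 | P0:S(66), P1:I, P2:O(66) | bus: BusRd
[6] P2: store L1 := 76 | P0:I, P1:I, P2:M(76) | bus: none
[7] P2: store L1 := 19 | P0:I, P1:I, P2:M(19) | bus: none
[8] P0: store L2 := 25 | P0:M(25), P1:I, P2:I | bus: BusRdX,Flush
[9] P1: load  L1 | P0:I, P1:S(19), P2:O(19) | bus: BusRd
[10] P2: store L2 := 85 | P0:I, P1:I, P2:M(85) | bus: BusRdX,Flush
[11] P1: store L1 := 18 | P0:I, P1:M(18), P2:I | bus: BusUpgr,Flush
[12] P1: load  L2 | P0:I, P1:S(85), P2:O(85) | bus: BusRd
[13] P1: store L0 := 68 | P0:I, P1:M(68), P2:I | bus: BusRdX,Flush
[14] P0: store L0 := 83 | P0:M(83), P1:I, P2:I | bus: BusRdX,Flush
[15] P1: store L0 := 79 | P0:I, P1:M(79), P2:I | bus: BusRdX,Flush
[16] P0: load  L0 | P0:S(79), P1:O(79), P2:I | bus: BusRd
[17] P0: load  L1 | P0:S(18), P1:O(18), P2:I | bus: BusRd
[18] P2: store L0 := 31 | P0:I, P1:I, P2:M(31) | bus: BusRdX,Flush
[19] P2: load  L0 | P0:I, P1:I, P2:M(31) | bus: none
[20] P1: load  L1 | P0:S(18), P1:O(18), P2:I | bus: none
[21] P2: store L1 := 12 | P0:I, P1:I, P2:M(12) | bus: BusRdX,Flush
[22] P1: load  L1 | P0:I, P1:S(12), P2:O(12) | bus: BusRd
[23] P1: load  L0 | P0:I, P1:S(31), P2:O(31) | bus: BusRd
[24] P2: load  L0 | P0:I, P1:S(31), P2:O(31) | bus: none
[25] P1: load  L1 | P0:I, P1:S(12), P2:O(12) | bus: none
[26] P1: store L1 := 19 | P0:I, P1:M(19), P2:I | bus: BusUpgr,Flush

state = S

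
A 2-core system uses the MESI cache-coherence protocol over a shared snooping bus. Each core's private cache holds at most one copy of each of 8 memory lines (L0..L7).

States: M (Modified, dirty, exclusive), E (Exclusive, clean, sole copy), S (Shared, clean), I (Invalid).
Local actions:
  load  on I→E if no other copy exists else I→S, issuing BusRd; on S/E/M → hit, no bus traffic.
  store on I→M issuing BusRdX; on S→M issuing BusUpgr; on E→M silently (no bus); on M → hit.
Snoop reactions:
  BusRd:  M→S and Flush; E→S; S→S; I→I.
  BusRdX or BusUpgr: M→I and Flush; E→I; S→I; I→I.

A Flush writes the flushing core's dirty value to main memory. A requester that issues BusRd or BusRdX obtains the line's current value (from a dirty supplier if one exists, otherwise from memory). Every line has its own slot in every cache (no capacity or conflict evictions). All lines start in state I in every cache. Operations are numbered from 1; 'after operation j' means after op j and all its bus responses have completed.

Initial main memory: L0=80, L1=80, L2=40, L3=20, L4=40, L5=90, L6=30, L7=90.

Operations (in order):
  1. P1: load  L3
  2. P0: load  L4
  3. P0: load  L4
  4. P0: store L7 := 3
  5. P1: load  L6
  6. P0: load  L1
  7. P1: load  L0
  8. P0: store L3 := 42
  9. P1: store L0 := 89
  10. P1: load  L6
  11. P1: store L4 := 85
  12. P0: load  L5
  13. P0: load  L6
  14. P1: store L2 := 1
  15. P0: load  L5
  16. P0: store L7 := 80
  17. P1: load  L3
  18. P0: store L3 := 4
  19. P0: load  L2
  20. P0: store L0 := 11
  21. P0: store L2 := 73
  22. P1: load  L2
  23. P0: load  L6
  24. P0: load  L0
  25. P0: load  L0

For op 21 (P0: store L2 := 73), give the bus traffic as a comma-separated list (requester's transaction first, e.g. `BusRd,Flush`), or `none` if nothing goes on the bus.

step 1: P1: load  L3  ⟶  IE  (L3)  txn=BusRd  M[L3]=20
step 2: P0: load  L4  ⟶  EI  (L4)  txn=BusRd  M[L4]=40
step 3: P0: load  L4  ⟶  EI  (L4)  txn=∅  M[L4]=40
step 4: P0: store L7 := 3  ⟶  MI  (L7)  txn=BusRdX  M[L7]=90
step 5: P1: load  L6  ⟶  IE  (L6)  txn=BusRd  M[L6]=30
step 6: P0: load  L1  ⟶  EI  (L1)  txn=BusRd  M[L1]=80
step 7: P1: load  L0  ⟶  IE  (L0)  txn=BusRd  M[L0]=80
step 8: P0: store L3 := 42  ⟶  MI  (L3)  txn=BusRdX  M[L3]=20
step 9: P1: store L0 := 89  ⟶  IM  (L0)  txn=∅  M[L0]=80
step 10: P1: load  L6  ⟶  IE  (L6)  txn=∅  M[L6]=30
step 11: P1: store L4 := 85  ⟶  IM  (L4)  txn=BusRdX  M[L4]=40
step 12: P0: load  L5  ⟶  EI  (L5)  txn=BusRd  M[L5]=90
step 13: P0: load  L6  ⟶  SS  (L6)  txn=BusRd  M[L6]=30
step 14: P1: store L2 := 1  ⟶  IM  (L2)  txn=BusRdX  M[L2]=40
step 15: P0: load  L5  ⟶  EI  (L5)  txn=∅  M[L5]=90
step 16: P0: store L7 := 80  ⟶  MI  (L7)  txn=∅  M[L7]=90
step 17: P1: load  L3  ⟶  SS  (L3)  txn=BusRd+Flush  M[L3]=42
step 18: P0: store L3 := 4  ⟶  MI  (L3)  txn=BusUpgr  M[L3]=42
step 19: P0: load  L2  ⟶  SS  (L2)  txn=BusRd+Flush  M[L2]=1
step 20: P0: store L0 := 11  ⟶  MI  (L0)  txn=BusRdX+Flush  M[L0]=89
step 21: P0: store L2 := 73  ⟶  MI  (L2)  txn=BusUpgr  M[L2]=1
step 22: P1: load  L2  ⟶  SS  (L2)  txn=BusRd+Flush  M[L2]=73
step 23: P0: load  L6  ⟶  SS  (L6)  txn=∅  M[L6]=30
step 24: P0: load  L0  ⟶  MI  (L0)  txn=∅  M[L0]=89
step 25: P0: load  L0  ⟶  MI  (L0)  txn=∅  M[L0]=89

bus = BusUpgr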